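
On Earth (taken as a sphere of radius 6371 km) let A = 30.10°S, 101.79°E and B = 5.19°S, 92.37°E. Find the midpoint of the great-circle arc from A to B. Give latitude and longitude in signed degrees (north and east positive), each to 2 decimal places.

The central angle between A and B is δ = 0.4616 rad.
With f = 0.5, the slerp weights are sin((1−f)δ)/sin δ = 0.5136 and sin(fδ)/sin δ = 0.5136.
Weighted sum of the unit vectors: (0.5136)·(-0.1768,0.8469,-0.5015) + (0.5136)·(-0.0412,0.9950,-0.0905) = (-0.1119, 0.9461, -0.3040).
Converting back: φ = atan2(z, √(x²+y²)) = -17.70°, λ = atan2(y, x) = 96.75°.

-17.70°, 96.75°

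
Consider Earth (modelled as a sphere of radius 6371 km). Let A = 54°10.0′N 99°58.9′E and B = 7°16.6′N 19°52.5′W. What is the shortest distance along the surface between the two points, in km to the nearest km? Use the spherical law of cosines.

11202 km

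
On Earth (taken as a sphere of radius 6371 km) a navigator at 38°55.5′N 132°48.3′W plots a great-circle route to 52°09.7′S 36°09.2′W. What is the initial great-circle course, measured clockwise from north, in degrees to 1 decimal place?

133.1°

With φ₁ = 0.6794, φ₂ = -0.9104, Δλ = 1.6869 rad, the forward-azimuth formula gives
θ = atan2( sin Δλ cos φ₂ , cos φ₁ sin φ₂ − sin φ₁ cos φ₂ cos Δλ ) = atan2(0.6093, -0.5698) = 133.08°.
So the initial bearing is 133.1°.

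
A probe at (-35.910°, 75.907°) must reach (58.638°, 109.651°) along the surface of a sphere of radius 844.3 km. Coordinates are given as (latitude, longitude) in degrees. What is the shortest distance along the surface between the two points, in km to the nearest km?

1454 km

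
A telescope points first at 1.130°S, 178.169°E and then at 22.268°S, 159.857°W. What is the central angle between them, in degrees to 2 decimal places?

Let φ₁ = -0.0197 rad, φ₂ = -0.3886 rad, and Δλ = 0.3835 rad.
Haversine: a = sin²(Δφ/2) + cos φ₁ cos φ₂ sin²(Δλ/2) = 0.0336 + (0.9998)(0.9254)(0.0363) = 0.06725.
Central angle c = 2·arcsin(√a) = 0.52465 rad.
So the angular separation is 30.06°.

30.06°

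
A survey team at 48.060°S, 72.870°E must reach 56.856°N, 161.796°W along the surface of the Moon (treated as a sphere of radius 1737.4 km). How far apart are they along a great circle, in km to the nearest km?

4443 km

In radians: φ₁ = -0.8388, φ₂ = 0.9923, Δλ = 125.334° = 2.1875 rad.
Haversine: a = sin²(Δφ/2) + cos φ₁ cos φ₂ sin²(Δλ/2) = 0.6287 + (0.6684)(0.5467)(0.7892) = 0.91708.
Central angle c = 2·arcsin(√a) = 2.55740 rad.
Distance = R·c = 1737.4 × 2.5574 ≈ 4443 km.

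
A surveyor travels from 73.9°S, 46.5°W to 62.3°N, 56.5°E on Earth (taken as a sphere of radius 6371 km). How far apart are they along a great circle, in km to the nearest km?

In radians: φ₁ = -1.2898, φ₂ = 1.0873, Δλ = 103.000° = 1.7977 rad.
cos c = sin φ₁ sin φ₂ + cos φ₁ cos φ₂ cos Δλ = (-0.9608)(0.8854) + (0.2773)(0.4648)(-0.2250) = -0.87967,
so c = arccos(-0.87967) = 2.64595 rad.
Distance = R·c = 6371 × 2.6460 ≈ 16857 km.

16857 km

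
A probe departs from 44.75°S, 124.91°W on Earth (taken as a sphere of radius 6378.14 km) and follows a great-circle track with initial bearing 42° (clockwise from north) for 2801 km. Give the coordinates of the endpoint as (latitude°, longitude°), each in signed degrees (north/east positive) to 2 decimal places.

Angular distance δ = d/R = 2801/6378.14 = 0.43916 rad; initial bearing θ = 0.7330 rad.
sin φ₂ = sin φ₁ cos δ + cos φ₁ sin δ cos θ = (-0.7040)(0.9051) + (0.7102)(0.4252)(0.7431) = -0.4128, so φ₂ = -24.38°.
Δλ = atan2(sin θ sin δ cos φ₁, cos δ − sin φ₁ sin φ₂) = atan2(0.2020, 0.6145) = 18.201°.
λ₂ = -124.910° + 18.201° = -106.71°.

-24.38°, -106.71°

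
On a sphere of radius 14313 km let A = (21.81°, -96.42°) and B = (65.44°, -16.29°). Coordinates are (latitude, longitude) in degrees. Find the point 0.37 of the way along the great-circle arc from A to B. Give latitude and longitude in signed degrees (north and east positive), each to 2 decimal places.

43.01°, -81.72°

Central angle δ = 1.1548 rad. Interpolating on the sphere with fraction f = 0.37:
P = [sin((1−f)δ)·A + sin(fδ)·B] / sin δ = 0.7270·A + 0.4530·B in Cartesian coordinates,
giving P = (0.1053, -0.7236, 0.6822), i.e. latitude 43.01°, longitude -81.72°.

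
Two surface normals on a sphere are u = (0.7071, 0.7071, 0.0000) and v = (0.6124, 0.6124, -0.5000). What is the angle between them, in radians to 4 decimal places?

u·v = 0.8661; |u| = 1.0000, |v| = 1.0000.
cos θ = (u·v)/(|u||v|) = 0.8660, so θ = 0.5236 rad.

0.5236 rad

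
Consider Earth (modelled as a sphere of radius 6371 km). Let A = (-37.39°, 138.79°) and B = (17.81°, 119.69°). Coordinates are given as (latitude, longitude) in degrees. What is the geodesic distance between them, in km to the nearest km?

Let φ₁ = -0.6526 rad, φ₂ = 0.3108 rad, and Δλ = -0.3334 rad.
cos c = sin φ₁ sin φ₂ + cos φ₁ cos φ₂ cos Δλ = (-0.6072)(0.3059) + (0.7945)(0.9521)(0.9449) = 0.52907,
so c = arccos(0.52907) = 1.01329 rad.
Distance = R·c = 6371 × 1.0133 ≈ 6456 km.

6456 km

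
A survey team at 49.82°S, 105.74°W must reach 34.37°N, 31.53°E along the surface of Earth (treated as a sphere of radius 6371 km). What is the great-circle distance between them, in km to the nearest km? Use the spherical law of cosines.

Let φ₁ = -0.8695 rad, φ₂ = 0.5999 rad, and Δλ = 2.3958 rad.
cos c = sin φ₁ sin φ₂ + cos φ₁ cos φ₂ cos Δλ = (-0.7640)(0.5645) + (0.6452)(0.8254)(-0.7346) = -0.82250,
so c = arccos(-0.82250) = 2.53660 rad.
Distance = R·c = 6371 × 2.5366 ≈ 16161 km.

16161 km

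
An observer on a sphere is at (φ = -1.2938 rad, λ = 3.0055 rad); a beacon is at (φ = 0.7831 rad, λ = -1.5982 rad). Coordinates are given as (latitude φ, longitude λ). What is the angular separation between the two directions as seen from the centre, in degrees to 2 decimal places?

134.40°

In radians: φ₁ = -1.2938, φ₂ = 0.7831, Δλ = 96.227° = 1.6795 rad.
cos c = sin φ₁ sin φ₂ + cos φ₁ cos φ₂ cos Δλ = (-0.9619)(0.7055) + (0.2735)(0.7087)(-0.1085) = -0.69961,
so c = arccos(-0.69961) = 2.34565 rad.
So the angular separation is 134.40°.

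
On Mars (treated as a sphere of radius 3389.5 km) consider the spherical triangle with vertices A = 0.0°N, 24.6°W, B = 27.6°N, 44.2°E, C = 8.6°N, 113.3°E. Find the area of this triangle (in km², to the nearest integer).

4303044 km²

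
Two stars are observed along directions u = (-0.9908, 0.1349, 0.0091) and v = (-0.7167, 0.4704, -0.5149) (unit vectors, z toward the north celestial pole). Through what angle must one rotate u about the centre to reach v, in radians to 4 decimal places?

u·v = 0.7689; |u| = 1.0000, |v| = 1.0000.
cos θ = (u·v)/(|u||v|) = 0.7689, so θ = 0.6937 rad.

0.6937 rad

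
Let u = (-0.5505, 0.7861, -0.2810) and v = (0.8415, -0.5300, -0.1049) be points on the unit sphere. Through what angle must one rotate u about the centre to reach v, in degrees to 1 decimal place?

148.3°

u·v = -0.8504; |u| = 1.0000, |v| = 1.0000.
cos θ = (u·v)/(|u||v|) = -0.8504, so θ = 148.3°.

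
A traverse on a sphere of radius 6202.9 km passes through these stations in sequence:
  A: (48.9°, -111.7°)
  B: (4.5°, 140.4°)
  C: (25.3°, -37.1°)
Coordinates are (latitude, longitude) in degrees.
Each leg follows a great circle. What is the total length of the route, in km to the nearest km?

Leg A→B: central angle 1.7136 rad, distance 10629.2 km.
Leg B→C: central angle 2.6198 rad, distance 16250.1 km.
Total: 10629.2 + 16250.1 ≈ 26879 km.

26879 km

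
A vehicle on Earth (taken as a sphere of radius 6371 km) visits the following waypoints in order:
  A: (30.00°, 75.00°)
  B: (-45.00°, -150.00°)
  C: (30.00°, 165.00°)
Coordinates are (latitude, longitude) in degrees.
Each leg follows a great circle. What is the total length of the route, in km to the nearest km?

Leg A→B: central angle 2.4760 rad, distance 15774.8 km.
Leg B→C: central angle 1.4913 rad, distance 9500.8 km.
Total: 15774.8 + 9500.8 ≈ 25276 km.

25276 km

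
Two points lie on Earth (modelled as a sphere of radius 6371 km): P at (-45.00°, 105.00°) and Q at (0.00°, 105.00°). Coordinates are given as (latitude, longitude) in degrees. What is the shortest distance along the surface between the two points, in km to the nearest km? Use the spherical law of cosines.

In radians: φ₁ = -0.7854, φ₂ = 0.0000, Δλ = 0.000° = 0.0000 rad.
cos c = sin φ₁ sin φ₂ + cos φ₁ cos φ₂ cos Δλ = (-0.7071)(0.0000) + (0.7071)(1.0000)(1.0000) = 0.70711,
so c = arccos(0.70711) = 0.78540 rad.
Distance = R·c = 6371 × 0.7854 ≈ 5004 km.

5004 km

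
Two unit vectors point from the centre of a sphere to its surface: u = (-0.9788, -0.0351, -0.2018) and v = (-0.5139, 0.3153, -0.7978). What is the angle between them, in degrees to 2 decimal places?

u·v = 0.6529; |u| = 1.0000, |v| = 1.0000.
cos θ = (u·v)/(|u||v|) = 0.6529, so θ = 49.24°.

49.24°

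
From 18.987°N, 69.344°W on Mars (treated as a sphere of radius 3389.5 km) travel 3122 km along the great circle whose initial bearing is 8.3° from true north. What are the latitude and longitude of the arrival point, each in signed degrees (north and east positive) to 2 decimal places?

70.37°, -49.34°

Angular distance δ = d/R = 3122/3389.5 = 0.92108 rad; initial bearing θ = 0.1449 rad.
sin φ₂ = sin φ₁ cos δ + cos φ₁ sin δ cos θ = (0.3254)(0.6050) + (0.9456)(0.7963)(0.9895) = 0.9419, so φ₂ = 70.37°.
Δλ = atan2(sin θ sin δ cos φ₁, cos δ − sin φ₁ sin φ₂) = atan2(0.1087, 0.2985) = 20.007°.
λ₂ = -69.344° + 20.007° = -49.34°.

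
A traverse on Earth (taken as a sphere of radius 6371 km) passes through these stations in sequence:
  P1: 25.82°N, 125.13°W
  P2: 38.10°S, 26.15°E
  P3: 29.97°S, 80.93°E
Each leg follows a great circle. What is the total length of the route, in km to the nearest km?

Leg P1→P2: central angle 2.6681 rad, distance 16998.4 km.
Leg P2→P3: central angle 0.7934 rad, distance 5055.0 km.
Total: 16998.4 + 5055.0 ≈ 22053 km.

22053 km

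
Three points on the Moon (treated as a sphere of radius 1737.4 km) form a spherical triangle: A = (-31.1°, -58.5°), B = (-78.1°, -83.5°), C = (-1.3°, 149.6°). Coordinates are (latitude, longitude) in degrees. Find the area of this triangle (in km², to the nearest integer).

Side lengths (central angles): a = 1.6725, b = 2.4090, c = 0.8427 rad; semiperimeter s = 2.4621.
By l'Huilier's theorem, tan(E/4) = √[tan(s/2) tan((s−a)/2) tan((s−b)/2) tan((s−c)/2)], giving spherical excess E = 0.7176 rad.
Area = E·R² = 0.7176 × (1737.4)² ≈ 2166107 km².

2166107 km²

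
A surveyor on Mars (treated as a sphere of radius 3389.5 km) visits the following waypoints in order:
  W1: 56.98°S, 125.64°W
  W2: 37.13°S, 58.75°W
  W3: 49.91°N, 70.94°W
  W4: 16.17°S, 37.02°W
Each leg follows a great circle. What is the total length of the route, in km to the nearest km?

12284 km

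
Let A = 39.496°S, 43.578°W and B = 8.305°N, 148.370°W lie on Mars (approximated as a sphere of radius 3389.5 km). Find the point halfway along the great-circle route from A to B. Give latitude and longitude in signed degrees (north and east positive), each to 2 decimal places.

Central angle δ = 1.8617 rad. Interpolating on the sphere with fraction f = 0.5:
P = [sin((1−f)δ)·A + sin(fδ)·B] / sin δ = 0.8373·A + 0.8373·B in Cartesian coordinates,
giving P = (-0.2374, -0.8799, -0.4116), i.e. latitude -24.31°, longitude -105.10°.

-24.31°, -105.10°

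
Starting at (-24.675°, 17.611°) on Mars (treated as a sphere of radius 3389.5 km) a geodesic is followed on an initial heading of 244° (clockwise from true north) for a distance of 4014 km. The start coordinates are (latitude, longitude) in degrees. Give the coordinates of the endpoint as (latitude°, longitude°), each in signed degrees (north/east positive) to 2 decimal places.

Angular distance δ = d/R = 4014/3389.5 = 1.18425 rad; initial bearing θ = 4.2586 rad.
sin φ₂ = sin φ₁ cos δ + cos φ₁ sin δ cos θ = (-0.4175)(0.3770) + (0.9087)(0.9262)(-0.4384) = -0.5263, so φ₂ = -31.76°.
Δλ = atan2(sin θ sin δ cos φ₁, cos δ − sin φ₁ sin φ₂) = atan2(-0.7565, 0.1573) = -78.256°.
λ₂ = 17.611° − 78.256° = -60.64°.

-31.76°, -60.64°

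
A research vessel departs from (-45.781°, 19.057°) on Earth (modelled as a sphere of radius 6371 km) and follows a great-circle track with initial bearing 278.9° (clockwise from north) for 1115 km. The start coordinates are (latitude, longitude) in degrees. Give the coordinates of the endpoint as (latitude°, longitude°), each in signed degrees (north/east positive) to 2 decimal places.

-43.39°, 5.36°

Angular distance δ = d/R = 1115/6371 = 0.17501 rad; initial bearing θ = 4.8677 rad.
sin φ₂ = sin φ₁ cos δ + cos φ₁ sin δ cos θ = (-0.7167)(0.9847) + (0.6974)(0.1741)(0.1547) = -0.6869, so φ₂ = -43.39°.
Δλ = atan2(sin θ sin δ cos φ₁, cos δ − sin φ₁ sin φ₂) = atan2(-0.1200, 0.4924) = -13.693°.
λ₂ = 19.057° − 13.693° = 5.36°.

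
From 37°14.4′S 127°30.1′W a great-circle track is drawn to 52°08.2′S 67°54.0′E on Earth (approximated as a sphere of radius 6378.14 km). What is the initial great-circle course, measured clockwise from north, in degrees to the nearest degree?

189°

With φ₁ = -0.6500, φ₂ = -0.9100, Δλ = -2.8728 rad, the forward-azimuth formula gives
θ = atan2( sin Δλ cos φ₂ , cos φ₁ sin φ₂ − sin φ₁ cos φ₂ cos Δλ ) = atan2(-0.1630, -0.9866) = -170.62°.
Adding 360° brings this into [0°, 360°): 189°.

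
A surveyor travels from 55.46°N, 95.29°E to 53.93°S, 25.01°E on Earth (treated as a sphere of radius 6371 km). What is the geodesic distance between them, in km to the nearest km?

13742 km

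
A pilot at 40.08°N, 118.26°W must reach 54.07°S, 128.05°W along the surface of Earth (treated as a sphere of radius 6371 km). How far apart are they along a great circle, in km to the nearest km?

In radians: φ₁ = 0.6995, φ₂ = -0.9437, Δλ = -9.790° = -0.1709 rad.
Haversine: a = sin²(Δφ/2) + cos φ₁ cos φ₂ sin²(Δλ/2) = 0.5362 + (0.7651)(0.5868)(0.0073) = 0.53945.
Central angle c = 2·arcsin(√a) = 1.64978 rad.
Distance = R·c = 6371 × 1.6498 ≈ 10511 km.

10511 km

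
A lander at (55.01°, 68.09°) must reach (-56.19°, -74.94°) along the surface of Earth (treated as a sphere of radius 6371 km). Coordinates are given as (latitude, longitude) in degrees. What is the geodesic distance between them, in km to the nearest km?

Let φ₁ = 0.9601 rad, φ₂ = -0.9807 rad, and Δλ = -2.4963 rad.
Haversine: a = sin²(Δφ/2) + cos φ₁ cos φ₂ sin²(Δλ/2) = 0.6808 + (0.5734)(0.5564)(0.8995) = 0.96782.
Central angle c = 2·arcsin(√a) = 2.78086 rad.
Distance = R·c = 6371 × 2.7809 ≈ 17717 km.

17717 km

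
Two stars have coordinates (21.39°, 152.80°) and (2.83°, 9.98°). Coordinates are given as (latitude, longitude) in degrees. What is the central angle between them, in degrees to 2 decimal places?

With latitudes φ₁ = 21.390°, φ₂ = 2.830° and longitude difference Δλ = -142.820°:
Haversine: a = sin²(Δφ/2) + cos φ₁ cos φ₂ sin²(Δλ/2) = 0.0260 + (0.9311)(0.9988)(0.8984) = 0.86147.
Central angle c = 2·arcsin(√a) = 2.37886 rad.
So the angular separation is 136.30°.

136.30°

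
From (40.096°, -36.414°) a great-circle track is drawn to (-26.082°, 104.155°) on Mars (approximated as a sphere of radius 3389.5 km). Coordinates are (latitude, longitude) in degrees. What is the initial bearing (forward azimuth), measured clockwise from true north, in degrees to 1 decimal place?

With φ₁ = 0.6998, φ₂ = -0.4552, Δλ = 2.4534 rad, the forward-azimuth formula gives
θ = atan2( sin Δλ cos φ₂ , cos φ₁ sin φ₂ − sin φ₁ cos φ₂ cos Δλ ) = atan2(0.5705, 0.1105) = 79.04°.
So the initial bearing is 79.0°.

79.0°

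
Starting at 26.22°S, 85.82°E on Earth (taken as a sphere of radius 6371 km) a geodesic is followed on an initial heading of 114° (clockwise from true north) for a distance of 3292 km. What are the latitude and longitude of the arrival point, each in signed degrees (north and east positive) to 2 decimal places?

-34.36°, 118.96°

Angular distance δ = d/R = 3292/6371 = 0.51672 rad; initial bearing θ = 1.9897 rad.
sin φ₂ = sin φ₁ cos δ + cos φ₁ sin δ cos θ = (-0.4418)(0.8694) + (0.8971)(0.4940)(-0.4067) = -0.5644, so φ₂ = -34.36°.
Δλ = atan2(sin θ sin δ cos φ₁, cos δ − sin φ₁ sin φ₂) = atan2(0.4049, 0.6201) = 33.142°.
λ₂ = 85.820° + 33.142° = 118.96°.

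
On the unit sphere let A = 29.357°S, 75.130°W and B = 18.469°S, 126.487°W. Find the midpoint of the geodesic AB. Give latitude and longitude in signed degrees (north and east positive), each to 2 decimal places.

Central angle δ = 0.8345 rad. Interpolating on the sphere with fraction f = 0.5:
P = [sin((1−f)δ)·A + sin(fδ)·B] / sin δ = 0.5469·A + 0.5469·B in Cartesian coordinates,
giving P = (-0.1861, -0.8778, -0.4414), i.e. latitude -26.19°, longitude -101.97°.

-26.19°, -101.97°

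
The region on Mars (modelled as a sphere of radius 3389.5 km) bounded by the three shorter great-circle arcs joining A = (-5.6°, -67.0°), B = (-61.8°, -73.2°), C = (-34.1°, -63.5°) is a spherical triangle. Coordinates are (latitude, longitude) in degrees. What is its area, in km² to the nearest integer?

Side lengths (central angles): a = 0.4954, b = 0.5006, c = 0.9842 rad; semiperimeter s = 0.9901.
By l'Huilier's theorem, tan(E/4) = √[tan(s/2) tan((s−a)/2) tan((s−b)/2) tan((s−c)/2)], giving spherical excess E = 0.0401 rad.
Area = E·R² = 0.0401 × (3389.5)² ≈ 460656 km².

460656 km²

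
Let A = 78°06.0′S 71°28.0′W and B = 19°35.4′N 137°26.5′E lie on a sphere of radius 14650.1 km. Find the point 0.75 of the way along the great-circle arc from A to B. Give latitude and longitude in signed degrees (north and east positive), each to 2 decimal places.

The central angle between A and B is δ = 2.0923 rad.
With f = 0.75, the slerp weights are sin((1−f)δ)/sin δ = 0.5761 and sin(fδ)/sin δ = 1.1533.
Weighted sum of the unit vectors: (0.5761)·(0.0655,-0.1955,-0.9785) + (1.1533)·(-0.6940,0.6372,0.3353) = (-0.7626, 0.6222, -0.1770).
Converting back: φ = atan2(z, √(x²+y²)) = -10.20°, λ = atan2(y, x) = 140.79°.

-10.20°, 140.79°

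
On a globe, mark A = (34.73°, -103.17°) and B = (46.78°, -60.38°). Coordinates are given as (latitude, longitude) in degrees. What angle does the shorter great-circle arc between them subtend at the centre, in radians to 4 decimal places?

0.5950 rad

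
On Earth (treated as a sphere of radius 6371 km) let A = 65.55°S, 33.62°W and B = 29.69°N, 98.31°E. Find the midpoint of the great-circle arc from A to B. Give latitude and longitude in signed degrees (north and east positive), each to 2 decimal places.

The central angle between A and B is δ = 2.3339 rad.
With f = 0.5, the slerp weights are sin((1−f)δ)/sin δ = 1.2724 and sin(fδ)/sin δ = 1.2724.
Weighted sum of the unit vectors: (1.2724)·(0.3447,-0.2292,-0.9103) + (1.2724)·(-0.1256,0.8596,0.4953) = (0.2788, 0.8021, -0.5281).
Converting back: φ = atan2(z, √(x²+y²)) = -31.87°, λ = atan2(y, x) = 70.83°.

-31.87°, 70.83°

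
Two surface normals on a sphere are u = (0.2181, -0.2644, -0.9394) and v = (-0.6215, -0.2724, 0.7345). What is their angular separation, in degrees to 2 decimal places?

138.90°

u·v = -0.7535; |u| = 1.0000, |v| = 1.0000.
cos θ = (u·v)/(|u||v|) = -0.7536, so θ = 138.90°.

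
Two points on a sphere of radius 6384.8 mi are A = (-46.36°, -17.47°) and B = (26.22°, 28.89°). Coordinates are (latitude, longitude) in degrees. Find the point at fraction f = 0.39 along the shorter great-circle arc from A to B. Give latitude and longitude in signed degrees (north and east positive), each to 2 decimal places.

-19.07°, 4.44°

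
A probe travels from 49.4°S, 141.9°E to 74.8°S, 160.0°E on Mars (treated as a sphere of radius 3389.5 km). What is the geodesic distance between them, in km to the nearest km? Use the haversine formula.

1568 km

In radians: φ₁ = -0.8622, φ₂ = -1.3055, Δλ = 18.100° = 0.3159 rad.
Haversine: a = sin²(Δφ/2) + cos φ₁ cos φ₂ sin²(Δλ/2) = 0.0483 + (0.6508)(0.2622)(0.0247) = 0.05255.
Central angle c = 2·arcsin(√a) = 0.46261 rad.
Distance = R·c = 3389.5 × 0.4626 ≈ 1568 km.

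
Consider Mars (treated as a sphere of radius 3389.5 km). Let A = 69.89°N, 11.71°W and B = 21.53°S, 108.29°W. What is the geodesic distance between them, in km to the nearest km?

Let φ₁ = 1.2198 rad, φ₂ = -0.3758 rad, and Δλ = -1.6856 rad.
Haversine: a = sin²(Δφ/2) + cos φ₁ cos φ₂ sin²(Δλ/2) = 0.5124 + (0.3438)(0.9302)(0.5573) = 0.69063.
Central angle c = 2·arcsin(√a) = 1.96196 rad.
Distance = R·c = 3389.5 × 1.9620 ≈ 6650 km.

6650 km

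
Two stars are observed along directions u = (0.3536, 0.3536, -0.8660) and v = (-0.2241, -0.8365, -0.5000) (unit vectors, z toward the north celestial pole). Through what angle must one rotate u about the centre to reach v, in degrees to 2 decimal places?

u·v = 0.0580; |u| = 1.0000, |v| = 1.0000.
cos θ = (u·v)/(|u||v|) = 0.0580, so θ = 86.68°.

86.68°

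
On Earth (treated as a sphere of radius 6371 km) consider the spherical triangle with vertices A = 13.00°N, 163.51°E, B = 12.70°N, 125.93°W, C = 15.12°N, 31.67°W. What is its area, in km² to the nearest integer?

Side lengths (central angles): a = 1.5834, b = 2.5852, c = 1.1963 rad; semiperimeter s = 2.6824.
By l'Huilier's theorem, tan(E/4) = √[tan(s/2) tan((s−a)/2) tan((s−b)/2) tan((s−c)/2)], giving spherical excess E = 1.3193 rad.
Area = E·R² = 1.3193 × (6371)² ≈ 53549923 km².

53549923 km²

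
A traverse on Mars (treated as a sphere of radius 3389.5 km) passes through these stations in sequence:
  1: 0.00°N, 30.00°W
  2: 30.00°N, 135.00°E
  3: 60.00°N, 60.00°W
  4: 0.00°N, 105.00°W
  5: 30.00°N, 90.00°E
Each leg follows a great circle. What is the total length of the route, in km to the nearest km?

26739 km

Leg 1→2: central angle 2.5617 rad, distance 8682.9 km.
Leg 2→3: central angle 1.5560 rad, distance 5274.2 km.
Leg 3→4: central angle 1.2094 rad, distance 4099.4 km.
Leg 4→5: central angle 2.5617 rad, distance 8682.9 km.
Total: 8682.9 + 5274.2 + 4099.4 + 8682.9 ≈ 26739 km.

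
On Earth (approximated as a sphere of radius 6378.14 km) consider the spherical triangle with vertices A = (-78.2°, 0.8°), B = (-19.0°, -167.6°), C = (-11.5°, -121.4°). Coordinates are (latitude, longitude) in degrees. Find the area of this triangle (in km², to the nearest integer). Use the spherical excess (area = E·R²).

Side lengths (central angles): a = 0.7867, b = 1.4823, c = 1.4412 rad; semiperimeter s = 1.8551.
By l'Huilier's theorem, tan(E/4) = √[tan(s/2) tan((s−a)/2) tan((s−b)/2) tan((s−c)/2)], giving spherical excess E = 0.6998 rad.
Area = E·R² = 0.6998 × (6378.14)² ≈ 28468912 km².

28468912 km²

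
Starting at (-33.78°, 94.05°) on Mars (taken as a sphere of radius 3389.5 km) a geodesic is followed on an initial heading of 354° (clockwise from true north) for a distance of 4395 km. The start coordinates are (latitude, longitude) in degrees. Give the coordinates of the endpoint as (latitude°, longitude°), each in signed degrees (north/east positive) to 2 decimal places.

40.18°, 86.48°

Angular distance δ = d/R = 4395/3389.5 = 1.29665 rad; initial bearing θ = 6.1785 rad.
sin φ₂ = sin φ₁ cos δ + cos φ₁ sin δ cos θ = (-0.5560)(0.2707) + (0.8312)(0.9627)(0.9945) = 0.6452, so φ₂ = 40.18°.
Δλ = atan2(sin θ sin δ cos φ₁, cos δ − sin φ₁ sin φ₂) = atan2(-0.0836, 0.6295) = -7.568°.
λ₂ = 94.050° − 7.568° = 86.48°.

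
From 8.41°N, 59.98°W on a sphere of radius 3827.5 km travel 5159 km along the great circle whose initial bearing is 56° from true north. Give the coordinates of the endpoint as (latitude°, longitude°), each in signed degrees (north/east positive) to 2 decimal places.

Angular distance δ = d/R = 5159/3827.5 = 1.34788 rad; initial bearing θ = 0.9774 rad.
sin φ₂ = sin φ₁ cos δ + cos φ₁ sin δ cos θ = (0.1463)(0.2211) + (0.9892)(0.9753)(0.5592) = 0.5718, so φ₂ = 34.88°.
Δλ = atan2(sin θ sin δ cos φ₁, cos δ − sin φ₁ sin φ₂) = atan2(0.7998, 0.1374) = 80.249°.
λ₂ = -59.980° + 80.249° = 20.27°.

34.88°, 20.27°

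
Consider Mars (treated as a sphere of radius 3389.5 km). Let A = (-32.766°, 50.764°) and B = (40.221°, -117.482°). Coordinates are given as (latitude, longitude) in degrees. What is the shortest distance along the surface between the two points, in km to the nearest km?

With latitudes φ₁ = -32.766°, φ₂ = 40.221° and longitude difference Δλ = -168.246°:
cos c = sin φ₁ sin φ₂ + cos φ₁ cos φ₂ cos Δλ = (-0.5412)(0.6457) + (0.8409)(0.7636)(-0.9790) = -0.97808,
so c = arccos(-0.97808) = 2.93185 rad.
Distance = R·c = 3389.5 × 2.9318 ≈ 9937 km.

9937 km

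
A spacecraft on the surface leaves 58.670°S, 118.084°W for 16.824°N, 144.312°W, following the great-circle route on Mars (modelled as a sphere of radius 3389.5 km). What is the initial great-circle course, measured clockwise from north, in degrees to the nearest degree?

334°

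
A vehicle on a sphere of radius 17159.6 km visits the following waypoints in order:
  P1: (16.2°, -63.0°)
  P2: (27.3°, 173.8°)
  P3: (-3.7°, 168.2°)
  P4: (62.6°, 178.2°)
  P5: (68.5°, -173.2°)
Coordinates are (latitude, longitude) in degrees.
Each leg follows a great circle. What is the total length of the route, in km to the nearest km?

64365 km

Leg P1→P2: central angle 1.9170 rad, distance 32894.3 km.
Leg P2→P3: central angle 0.5492 rad, distance 9424.3 km.
Leg P3→P4: central angle 1.1648 rad, distance 19986.8 km.
Leg P4→P5: central angle 0.1200 rad, distance 2059.5 km.
Total: 32894.3 + 9424.3 + 19986.8 + 2059.5 ≈ 64365 km.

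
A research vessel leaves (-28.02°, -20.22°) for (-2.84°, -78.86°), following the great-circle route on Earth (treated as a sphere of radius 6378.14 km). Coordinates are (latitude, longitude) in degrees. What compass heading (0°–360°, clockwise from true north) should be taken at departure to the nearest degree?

Δλ = -58.640° = -1.0235 rad.
y = sin Δλ · cos φ₂ = (-0.8539)(0.9988) = -0.8529
x = cos φ₁ sin φ₂ − sin φ₁ cos φ₂ cos Δλ = (0.8828)(-0.0495) − (-0.4698)(0.9988)(0.5204) = 0.2004
θ = atan2(y, x) = -76.77°; adding 360° gives 283°.

283°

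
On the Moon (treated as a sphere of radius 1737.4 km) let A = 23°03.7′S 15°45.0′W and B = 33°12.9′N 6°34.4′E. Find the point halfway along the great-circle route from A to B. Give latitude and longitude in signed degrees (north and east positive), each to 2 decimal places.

5.17°, -5.13°

The central angle between A and B is δ = 1.0501 rad.
With f = 0.5, the slerp weights are sin((1−f)δ)/sin δ = 0.5778 and sin(fδ)/sin δ = 0.5778.
Weighted sum of the unit vectors: (0.5778)·(0.8855,-0.2497,-0.3917) + (0.5778)·(0.8311,0.0958,0.5478) = (0.9919, -0.0890, 0.0902).
Converting back: φ = atan2(z, √(x²+y²)) = 5.17°, λ = atan2(y, x) = -5.13°.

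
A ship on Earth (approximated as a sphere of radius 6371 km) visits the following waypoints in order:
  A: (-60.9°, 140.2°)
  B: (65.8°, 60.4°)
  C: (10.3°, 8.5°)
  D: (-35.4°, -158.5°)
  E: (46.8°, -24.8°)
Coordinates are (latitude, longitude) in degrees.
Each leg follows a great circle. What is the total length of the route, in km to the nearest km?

Leg A→B: central angle 2.4367 rad, distance 15524.2 km.
Leg B→C: central angle 1.1462 rad, distance 7302.5 km.
Leg C→D: central angle 2.6573 rad, distance 16929.8 km.
Leg D→E: central angle 2.5112 rad, distance 15998.7 km.
Total: 15524.2 + 7302.5 + 16929.8 + 15998.7 ≈ 55755 km.

55755 km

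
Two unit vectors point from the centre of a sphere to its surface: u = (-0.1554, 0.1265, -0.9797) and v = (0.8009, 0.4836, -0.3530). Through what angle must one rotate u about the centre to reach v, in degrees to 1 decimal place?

u·v = 0.2825; |u| = 1.0000, |v| = 1.0000.
cos θ = (u·v)/(|u||v|) = 0.2826, so θ = 73.6°.

73.6°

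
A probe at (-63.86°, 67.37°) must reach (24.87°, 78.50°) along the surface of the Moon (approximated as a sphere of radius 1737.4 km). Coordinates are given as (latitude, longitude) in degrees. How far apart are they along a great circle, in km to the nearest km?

2704 km

With latitudes φ₁ = -63.860°, φ₂ = 24.870° and longitude difference Δλ = 11.130°:
cos c = sin φ₁ sin φ₂ + cos φ₁ cos φ₂ cos Δλ = (-0.8977)(0.4206) + (0.4406)(0.9073)(0.9812) = 0.01465,
so c = arccos(0.01465) = 1.55615 rad.
Distance = R·c = 1737.4 × 1.5561 ≈ 2704 km.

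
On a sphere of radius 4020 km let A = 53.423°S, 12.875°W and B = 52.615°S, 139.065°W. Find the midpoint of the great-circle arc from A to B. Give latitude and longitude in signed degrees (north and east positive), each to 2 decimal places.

The central angle between A and B is δ = 1.1324 rad.
With f = 0.5, the slerp weights are sin((1−f)δ)/sin δ = 0.5925 and sin(fδ)/sin δ = 0.5925.
Weighted sum of the unit vectors: (0.5925)·(0.5809,-0.1328,-0.8031) + (0.5925)·(-0.4587,-0.3978,-0.7946) = (0.0724, -0.3144, -0.9465).
Converting back: φ = atan2(z, √(x²+y²)) = -71.18°, λ = atan2(y, x) = -77.03°.

-71.18°, -77.03°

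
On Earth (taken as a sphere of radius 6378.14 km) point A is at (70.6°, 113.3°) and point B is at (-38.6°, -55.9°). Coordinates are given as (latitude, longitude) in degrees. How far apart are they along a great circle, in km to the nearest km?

Let φ₁ = 1.2322 rad, φ₂ = -0.6737 rad, and Δλ = -2.9531 rad.
cos c = sin φ₁ sin φ₂ + cos φ₁ cos φ₂ cos Δλ = (0.9432)(-0.6239) + (0.3322)(0.7815)(-0.9823) = -0.84345,
so c = arccos(-0.84345) = 2.57447 rad.
Distance = R·c = 6378.14 × 2.5745 ≈ 16420 km.

16420 km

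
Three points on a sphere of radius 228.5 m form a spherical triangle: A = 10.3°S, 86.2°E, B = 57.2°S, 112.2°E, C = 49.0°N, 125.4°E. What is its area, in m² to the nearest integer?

Side lengths (central angles): a = 1.8633, b = 1.1969, c = 0.8901 rad; semiperimeter s = 1.9752.
By l'Huilier's theorem, tan(E/4) = √[tan(s/2) tan((s−a)/2) tan((s−b)/2) tan((s−c)/2)], giving spherical excess E = 0.5752 rad.
Area = E·R² = 0.5752 × (228.5)² ≈ 30035 m².

30035 m²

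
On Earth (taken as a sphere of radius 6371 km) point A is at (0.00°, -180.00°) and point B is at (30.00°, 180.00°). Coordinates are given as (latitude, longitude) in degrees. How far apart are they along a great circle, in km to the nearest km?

3336 km

With latitudes φ₁ = 0.000°, φ₂ = 30.000° and longitude difference Δλ = 0.000°:
Haversine: a = sin²(Δφ/2) + cos φ₁ cos φ₂ sin²(Δλ/2) = 0.0670 + (1.0000)(0.8660)(0.0000) = 0.06699.
Central angle c = 2·arcsin(√a) = 0.52360 rad.
Distance = R·c = 6371 × 0.5236 ≈ 3336 km.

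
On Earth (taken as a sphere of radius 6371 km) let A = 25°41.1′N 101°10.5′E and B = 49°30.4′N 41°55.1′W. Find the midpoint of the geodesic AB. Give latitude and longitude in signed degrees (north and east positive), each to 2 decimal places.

65.43°, 55.58°

The central angle between A and B is δ = 1.7096 rad.
With f = 0.5, the slerp weights are sin((1−f)δ)/sin δ = 0.7617 and sin(fδ)/sin δ = 0.7617.
Weighted sum of the unit vectors: (0.7617)·(-0.1747,0.8841,0.4334) + (0.7617)·(0.4832,-0.4338,0.7605) = (0.2350, 0.3430, 0.9095).
Converting back: φ = atan2(z, √(x²+y²)) = 65.43°, λ = atan2(y, x) = 55.58°.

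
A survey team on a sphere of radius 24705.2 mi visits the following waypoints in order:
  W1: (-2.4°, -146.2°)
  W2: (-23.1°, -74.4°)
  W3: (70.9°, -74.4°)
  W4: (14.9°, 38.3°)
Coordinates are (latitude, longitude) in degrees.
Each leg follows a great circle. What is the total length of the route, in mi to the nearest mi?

107532 mi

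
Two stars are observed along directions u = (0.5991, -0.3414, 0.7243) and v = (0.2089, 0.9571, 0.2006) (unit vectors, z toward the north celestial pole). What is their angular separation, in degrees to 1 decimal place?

93.2°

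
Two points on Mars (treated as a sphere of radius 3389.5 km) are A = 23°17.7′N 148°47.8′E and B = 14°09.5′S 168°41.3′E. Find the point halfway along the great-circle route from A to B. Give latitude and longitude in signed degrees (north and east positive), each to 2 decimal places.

4.64°, 159.01°

Central angle δ = 0.7367 rad. Interpolating on the sphere with fraction f = 0.5:
P = [sin((1−f)δ)·A + sin(fδ)·B] / sin δ = 0.5359·A + 0.5359·B in Cartesian coordinates,
giving P = (-0.9306, 0.3570, 0.0809), i.e. latitude 4.64°, longitude 159.01°.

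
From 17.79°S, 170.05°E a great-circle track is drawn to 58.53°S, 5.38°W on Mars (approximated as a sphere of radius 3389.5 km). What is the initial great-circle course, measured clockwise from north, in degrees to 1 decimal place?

182.5°

Δλ = -175.430° = -3.0618 rad.
y = sin Δλ · cos φ₂ = (-0.0797)(0.5221) = -0.0416
x = cos φ₁ sin φ₂ − sin φ₁ cos φ₂ cos Δλ = (0.9522)(-0.8529) − (-0.3055)(0.5221)(-0.9968) = -0.9711
θ = atan2(y, x) = -177.55°; adding 360° gives 182.5°.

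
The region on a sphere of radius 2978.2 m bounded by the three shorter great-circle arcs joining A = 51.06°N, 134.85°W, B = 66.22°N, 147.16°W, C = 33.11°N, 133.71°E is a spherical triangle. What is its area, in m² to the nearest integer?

Side lengths (central angles): a = 0.9721, b = 1.1465, c = 0.2860 rad; semiperimeter s = 1.2023.
By l'Huilier's theorem, tan(E/4) = √[tan(s/2) tan((s−a)/2) tan((s−b)/2) tan((s−c)/2)], giving spherical excess E = 0.1321 rad.
Area = E·R² = 0.1321 × (2978.2)² ≈ 1171604 m².

1171604 m²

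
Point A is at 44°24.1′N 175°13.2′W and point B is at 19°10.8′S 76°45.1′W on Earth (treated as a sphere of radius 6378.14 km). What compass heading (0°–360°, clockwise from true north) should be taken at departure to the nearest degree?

98°

Δλ = 98.468° = 1.7186 rad.
y = sin Δλ · cos φ₂ = (0.9891)(0.9445) = 0.9342
x = cos φ₁ sin φ₂ − sin φ₁ cos φ₂ cos Δλ = (0.7145)(-0.3285) − (0.6997)(0.9445)(-0.1473) = -0.1374
θ = atan2(y, x) = 98.37°, so the bearing is 98°.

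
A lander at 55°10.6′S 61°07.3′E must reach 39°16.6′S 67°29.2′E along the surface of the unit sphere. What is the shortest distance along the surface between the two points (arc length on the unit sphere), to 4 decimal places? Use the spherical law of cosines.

In radians: φ₁ = -0.9630, φ₂ = -0.6855, Δλ = 6.365° = 0.1111 rad.
cos c = sin φ₁ sin φ₂ + cos φ₁ cos φ₂ cos Δλ = (-0.8209)(-0.6331) + (0.5710)(0.7741)(0.9938) = 0.95902,
so c = arccos(0.95902) = 0.28729 rad.
On the unit sphere the arc length equals the central angle: 0.2873.

0.2873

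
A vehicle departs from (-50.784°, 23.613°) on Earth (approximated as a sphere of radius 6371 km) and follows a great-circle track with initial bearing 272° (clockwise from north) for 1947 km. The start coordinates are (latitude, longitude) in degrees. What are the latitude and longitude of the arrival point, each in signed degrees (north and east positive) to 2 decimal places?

-47.07°, -2.59°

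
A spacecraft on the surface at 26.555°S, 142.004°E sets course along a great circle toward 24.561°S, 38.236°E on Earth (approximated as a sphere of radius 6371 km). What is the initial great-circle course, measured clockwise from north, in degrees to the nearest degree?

242°

With φ₁ = -0.4635, φ₂ = -0.4287, Δλ = -1.8111 rad, the forward-azimuth formula gives
θ = atan2( sin Δλ cos φ₂ , cos φ₁ sin φ₂ − sin φ₁ cos φ₂ cos Δλ ) = atan2(-0.8834, -0.4686) = -117.94°.
Adding 360° brings this into [0°, 360°): 242°.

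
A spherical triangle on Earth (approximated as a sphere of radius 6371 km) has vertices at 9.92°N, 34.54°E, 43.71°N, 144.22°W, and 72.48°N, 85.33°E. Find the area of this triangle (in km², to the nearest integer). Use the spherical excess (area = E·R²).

12738275 km²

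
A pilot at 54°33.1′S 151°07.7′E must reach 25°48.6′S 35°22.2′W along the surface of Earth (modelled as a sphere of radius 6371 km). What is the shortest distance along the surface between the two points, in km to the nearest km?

11058 km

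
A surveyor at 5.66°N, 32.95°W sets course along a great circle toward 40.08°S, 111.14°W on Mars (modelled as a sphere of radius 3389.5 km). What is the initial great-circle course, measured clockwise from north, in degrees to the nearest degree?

229°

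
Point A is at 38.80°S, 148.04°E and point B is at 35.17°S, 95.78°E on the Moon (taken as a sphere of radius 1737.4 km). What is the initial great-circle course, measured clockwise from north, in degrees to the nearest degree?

258°

With φ₁ = -0.6772, φ₂ = -0.6138, Δλ = -0.9121 rad, the forward-azimuth formula gives
θ = atan2( sin Δλ cos φ₂ , cos φ₁ sin φ₂ − sin φ₁ cos φ₂ cos Δλ ) = atan2(-0.6464, -0.1354) = -101.83°.
Adding 360° brings this into [0°, 360°): 258°.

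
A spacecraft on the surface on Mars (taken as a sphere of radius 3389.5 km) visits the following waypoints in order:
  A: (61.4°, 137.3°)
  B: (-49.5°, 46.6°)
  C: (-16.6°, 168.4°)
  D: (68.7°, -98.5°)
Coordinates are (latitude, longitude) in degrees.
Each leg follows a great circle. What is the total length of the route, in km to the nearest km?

19823 km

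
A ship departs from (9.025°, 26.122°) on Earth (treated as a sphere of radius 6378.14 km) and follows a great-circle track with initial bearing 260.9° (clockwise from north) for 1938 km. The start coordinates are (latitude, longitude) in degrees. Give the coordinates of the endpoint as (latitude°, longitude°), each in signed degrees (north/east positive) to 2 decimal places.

Angular distance δ = d/R = 1938/6378.14 = 0.30385 rad; initial bearing θ = 4.5536 rad.
sin φ₂ = sin φ₁ cos δ + cos φ₁ sin δ cos θ = (0.1569)(0.9542) + (0.9876)(0.2992)(-0.1582) = 0.1029, so φ₂ = 5.91°.
Δλ = atan2(sin θ sin δ cos φ₁, cos δ − sin φ₁ sin φ₂) = atan2(-0.2918, 0.9380) = -17.278°.
λ₂ = 26.122° − 17.278° = 8.84°.

5.91°, 8.84°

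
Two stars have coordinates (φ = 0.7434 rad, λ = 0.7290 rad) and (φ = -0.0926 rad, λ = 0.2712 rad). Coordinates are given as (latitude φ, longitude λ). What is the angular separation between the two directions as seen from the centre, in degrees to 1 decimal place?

53.5°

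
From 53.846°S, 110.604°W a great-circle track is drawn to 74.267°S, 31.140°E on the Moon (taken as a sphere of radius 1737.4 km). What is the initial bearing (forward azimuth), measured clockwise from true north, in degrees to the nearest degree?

With φ₁ = -0.9398, φ₂ = -1.2962, Δλ = 2.4739 rad, the forward-azimuth formula gives
θ = atan2( sin Δλ cos φ₂ , cos φ₁ sin φ₂ − sin φ₁ cos φ₂ cos Δλ ) = atan2(0.1679, -0.7398) = 167.21°.
So the initial bearing is 167°.

167°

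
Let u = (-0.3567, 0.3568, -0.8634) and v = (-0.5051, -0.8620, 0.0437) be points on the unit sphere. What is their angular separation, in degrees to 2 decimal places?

99.50°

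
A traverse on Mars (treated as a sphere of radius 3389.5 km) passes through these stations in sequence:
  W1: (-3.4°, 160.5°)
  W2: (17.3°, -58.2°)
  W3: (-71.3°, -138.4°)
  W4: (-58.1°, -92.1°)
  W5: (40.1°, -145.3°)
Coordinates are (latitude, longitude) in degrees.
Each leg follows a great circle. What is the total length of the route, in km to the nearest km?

Leg W1→W2: central angle 2.4363 rad, distance 8258.0 km.
Leg W2→W3: central angle 1.8024 rad, distance 6109.4 km.
Leg W3→W4: central angle 0.3996 rad, distance 1354.5 km.
Leg W4→W5: central angle 1.8804 rad, distance 6373.7 km.
Total: 8258.0 + 6109.4 + 1354.5 + 6373.7 ≈ 22096 km.

22096 km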